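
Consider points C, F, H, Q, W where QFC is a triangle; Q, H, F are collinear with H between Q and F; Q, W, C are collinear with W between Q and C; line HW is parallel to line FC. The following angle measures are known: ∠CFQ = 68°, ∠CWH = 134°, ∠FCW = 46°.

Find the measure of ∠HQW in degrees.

1. ∠QHW = 68°  [HW∥FC, corresponding at H]
2. ∠HWQ = 46°  [linear pair at W on QC]
3. ∠HQW = 66°  [△QHW]

∠HQW = 66°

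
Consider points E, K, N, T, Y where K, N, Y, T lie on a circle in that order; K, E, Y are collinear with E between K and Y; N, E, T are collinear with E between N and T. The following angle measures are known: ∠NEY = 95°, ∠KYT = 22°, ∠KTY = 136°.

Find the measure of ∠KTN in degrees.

∠KTN = 63°

1. ∠KET = 95°  [vertical angles at E]
2. ∠TKY = 22°  [△KYT]
3. ∠KTN = 63°  [△KET]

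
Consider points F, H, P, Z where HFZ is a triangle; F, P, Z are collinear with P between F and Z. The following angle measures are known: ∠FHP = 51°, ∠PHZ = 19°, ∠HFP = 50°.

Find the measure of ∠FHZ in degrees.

1. ∠FPH = 79°  [△HFP]
2. ∠HFZ = 50°  [P on ray FZ]
3. ∠HPZ = 101°  [linear pair at P on FZ]
4. ∠HZP = 60°  [△HPZ]
5. ∠FZH = 60°  [P on ray ZF]
6. ∠FHZ = 70°  [△HFZ]

∠FHZ = 70°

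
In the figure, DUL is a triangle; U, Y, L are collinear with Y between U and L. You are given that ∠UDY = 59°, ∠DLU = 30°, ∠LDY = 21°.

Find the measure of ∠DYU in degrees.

1. ∠DLY = 30°  [Y on ray LU]
2. ∠DYL = 129°  [△DYL]
3. ∠DYU = 51°  [linear pair at Y on UL]

∠DYU = 51°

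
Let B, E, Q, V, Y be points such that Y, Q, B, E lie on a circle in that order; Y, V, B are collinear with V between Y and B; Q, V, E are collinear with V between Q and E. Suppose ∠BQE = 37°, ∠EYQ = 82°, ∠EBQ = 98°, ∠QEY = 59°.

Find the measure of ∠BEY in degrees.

1. ∠BYE = 37°  [same arc BE]
2. ∠EQY = 39°  [△YQE]
3. ∠EBY = 39°  [same arc YE]
4. ∠BEY = 104°  [△YBE]

∠BEY = 104°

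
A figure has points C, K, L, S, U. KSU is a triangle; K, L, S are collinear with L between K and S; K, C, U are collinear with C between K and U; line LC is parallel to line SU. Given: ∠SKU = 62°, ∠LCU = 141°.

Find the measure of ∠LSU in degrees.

∠LSU = 79°

1. ∠CKL = 62°  [L on KS, C on KU]
2. ∠KCL = 39°  [linear pair at C on KU]
3. ∠CLK = 79°  [△KLC]
4. ∠CLS = 101°  [linear pair at L on KS]
5. ∠LSU = 79°  [LC∥SU, co-interior at S–L]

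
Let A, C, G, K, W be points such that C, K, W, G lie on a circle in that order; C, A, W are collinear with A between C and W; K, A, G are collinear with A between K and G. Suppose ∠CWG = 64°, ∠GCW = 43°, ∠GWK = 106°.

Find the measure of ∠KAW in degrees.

1. ∠CKG = 64°  [same arc CG]
2. ∠GKW = 43°  [same arc WG]
3. ∠GCK = 74°  [cyclic CKWG, opposite ∠C+∠W]
4. ∠CGK = 42°  [△CKG]
5. ∠CWK = 42°  [same arc CK]
6. ∠KAW = 95°  [△KAW]

∠KAW = 95°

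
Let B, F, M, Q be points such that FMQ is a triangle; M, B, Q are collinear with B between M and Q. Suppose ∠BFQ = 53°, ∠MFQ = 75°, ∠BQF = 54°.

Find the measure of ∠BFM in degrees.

1. ∠FBQ = 73°  [△FBQ]
2. ∠FQM = 54°  [B on ray QM]
3. ∠FBM = 107°  [linear pair at B on MQ]
4. ∠FMQ = 51°  [△FMQ]
5. ∠BMF = 51°  [B on ray MQ]
6. ∠BFM = 22°  [△FMB]

∠BFM = 22°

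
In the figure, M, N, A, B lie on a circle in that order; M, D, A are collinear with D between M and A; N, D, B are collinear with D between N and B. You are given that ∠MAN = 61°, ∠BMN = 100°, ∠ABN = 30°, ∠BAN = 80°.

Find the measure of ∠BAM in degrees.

∠BAM = 19°

1. ∠MBN = 61°  [same arc MN]
2. ∠BNM = 19°  [△MNB]
3. ∠BAM = 19°  [same arc MB]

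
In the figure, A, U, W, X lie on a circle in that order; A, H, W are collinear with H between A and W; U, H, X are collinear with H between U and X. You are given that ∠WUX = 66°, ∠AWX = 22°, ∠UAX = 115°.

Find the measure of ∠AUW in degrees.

1. ∠WAX = 66°  [same arc WX]
2. ∠AXW = 92°  [△AWX]
3. ∠AUW = 88°  [cyclic AUWX, opposite ∠U+∠X]

∠AUW = 88°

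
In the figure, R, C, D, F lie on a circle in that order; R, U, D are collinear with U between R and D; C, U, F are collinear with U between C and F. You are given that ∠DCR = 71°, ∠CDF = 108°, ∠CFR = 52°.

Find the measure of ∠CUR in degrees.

∠CUR = 67°

1. ∠CRF = 72°  [cyclic RCDF, opposite ∠R+∠D]
2. ∠CDR = 52°  [same arc RC]
3. ∠FCR = 56°  [△RCF]
4. ∠CRD = 57°  [△RCD]
5. ∠CUR = 67°  [△RUC]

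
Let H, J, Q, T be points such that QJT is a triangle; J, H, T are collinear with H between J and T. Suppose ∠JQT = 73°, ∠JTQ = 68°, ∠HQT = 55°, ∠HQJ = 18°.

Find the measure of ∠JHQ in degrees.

∠JHQ = 123°

1. ∠HTQ = 68°  [H on ray TJ]
2. ∠QHT = 57°  [△QHT]
3. ∠JHQ = 123°  [linear pair at H on JT]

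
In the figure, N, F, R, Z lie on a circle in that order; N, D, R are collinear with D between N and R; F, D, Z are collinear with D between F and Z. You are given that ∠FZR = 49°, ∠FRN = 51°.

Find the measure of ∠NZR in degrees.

∠NZR = 100°

1. ∠FNR = 49°  [same arc FR]
2. ∠NFR = 80°  [△NFR]
3. ∠NZR = 100°  [cyclic NFRZ, opposite ∠F+∠Z]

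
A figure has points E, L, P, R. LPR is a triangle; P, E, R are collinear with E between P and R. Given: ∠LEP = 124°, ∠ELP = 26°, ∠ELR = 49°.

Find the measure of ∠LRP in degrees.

∠LRP = 75°

1. ∠LER = 56°  [linear pair at E on PR]
2. ∠ERL = 75°  [△LER]
3. ∠LRP = 75°  [E on ray RP]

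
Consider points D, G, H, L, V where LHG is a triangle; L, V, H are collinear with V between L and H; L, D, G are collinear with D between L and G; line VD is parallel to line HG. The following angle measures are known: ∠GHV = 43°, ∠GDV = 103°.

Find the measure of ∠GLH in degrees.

∠GLH = 60°

1. ∠GHL = 43°  [V on ray HL]
2. ∠LDV = 77°  [linear pair at D on LG]
3. ∠DVL = 43°  [VD∥HG, corresponding at V]
4. ∠DLV = 60°  [△LVD]
5. ∠GLH = 60°  [V on LH, D on LG]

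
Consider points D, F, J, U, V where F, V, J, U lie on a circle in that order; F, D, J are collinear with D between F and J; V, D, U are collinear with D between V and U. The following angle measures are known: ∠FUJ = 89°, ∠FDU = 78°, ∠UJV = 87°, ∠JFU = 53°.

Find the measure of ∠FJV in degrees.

1. ∠JDV = 78°  [vertical angles at D]
2. ∠JVU = 53°  [same arc JU]
3. ∠FJV = 49°  [△VDJ]

∠FJV = 49°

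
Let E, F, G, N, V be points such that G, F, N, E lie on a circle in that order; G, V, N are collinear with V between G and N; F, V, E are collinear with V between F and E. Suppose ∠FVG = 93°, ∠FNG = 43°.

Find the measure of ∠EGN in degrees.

∠EGN = 50°

1. ∠EVN = 93°  [vertical angles at V]
2. ∠FEG = 43°  [same arc GF]
3. ∠EVG = 87°  [linear pair at V on GN]
4. ∠EGN = 50°  [△GVE]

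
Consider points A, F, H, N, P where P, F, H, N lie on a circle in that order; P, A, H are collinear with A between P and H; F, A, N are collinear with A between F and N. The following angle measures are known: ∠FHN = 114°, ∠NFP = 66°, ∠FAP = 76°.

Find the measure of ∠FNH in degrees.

∠FNH = 38°

1. ∠NHP = 66°  [same arc PN]
2. ∠HAN = 76°  [vertical angles at A]
3. ∠FNH = 38°  [△HAN]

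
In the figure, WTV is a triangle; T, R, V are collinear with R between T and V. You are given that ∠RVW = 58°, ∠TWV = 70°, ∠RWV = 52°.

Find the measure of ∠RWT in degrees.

∠RWT = 18°

1. ∠VRW = 70°  [△WRV]
2. ∠TVW = 58°  [R on ray VT]
3. ∠VTW = 52°  [△WTV]
4. ∠TRW = 110°  [linear pair at R on TV]
5. ∠RTW = 52°  [R on ray TV]
6. ∠RWT = 18°  [△WTR]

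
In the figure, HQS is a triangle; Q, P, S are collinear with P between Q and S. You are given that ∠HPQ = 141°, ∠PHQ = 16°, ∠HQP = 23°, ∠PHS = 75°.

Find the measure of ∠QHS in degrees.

∠QHS = 91°

1. ∠HPS = 39°  [linear pair at P on QS]
2. ∠HQS = 23°  [P on ray QS]
3. ∠HSP = 66°  [△HPS]
4. ∠HSQ = 66°  [P on ray SQ]
5. ∠QHS = 91°  [△HQS]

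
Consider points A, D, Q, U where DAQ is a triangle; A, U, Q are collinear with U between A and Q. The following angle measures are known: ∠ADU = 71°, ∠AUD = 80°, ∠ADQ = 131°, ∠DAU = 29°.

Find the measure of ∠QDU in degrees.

1. ∠DUQ = 100°  [linear pair at U on AQ]
2. ∠DAQ = 29°  [U on ray AQ]
3. ∠AQD = 20°  [△DAQ]
4. ∠DQU = 20°  [U on ray QA]
5. ∠QDU = 60°  [△DUQ]

∠QDU = 60°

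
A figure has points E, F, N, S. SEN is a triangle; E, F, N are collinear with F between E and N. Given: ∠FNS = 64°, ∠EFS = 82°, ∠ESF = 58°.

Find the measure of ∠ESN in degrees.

∠ESN = 76°

1. ∠ENS = 64°  [F on ray NE]
2. ∠FES = 40°  [△SEF]
3. ∠NES = 40°  [F on ray EN]
4. ∠ESN = 76°  [△SEN]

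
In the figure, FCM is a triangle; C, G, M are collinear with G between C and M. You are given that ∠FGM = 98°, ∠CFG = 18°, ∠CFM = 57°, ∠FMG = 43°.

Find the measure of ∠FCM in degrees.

∠FCM = 80°

1. ∠CGF = 82°  [linear pair at G on CM]
2. ∠FCG = 80°  [△FCG]
3. ∠FCM = 80°  [G on ray CM]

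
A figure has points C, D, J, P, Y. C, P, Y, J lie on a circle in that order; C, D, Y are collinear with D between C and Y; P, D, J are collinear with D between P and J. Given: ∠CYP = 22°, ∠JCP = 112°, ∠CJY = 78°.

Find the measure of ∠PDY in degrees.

1. ∠CJP = 22°  [same arc CP]
2. ∠CPJ = 46°  [△CPJ]
3. ∠CPY = 102°  [cyclic CPYJ, opposite ∠P+∠J]
4. ∠PCY = 56°  [△CPY]
5. ∠CDP = 78°  [△CDP]
6. ∠PDY = 102°  [linear pair at D on CY]

∠PDY = 102°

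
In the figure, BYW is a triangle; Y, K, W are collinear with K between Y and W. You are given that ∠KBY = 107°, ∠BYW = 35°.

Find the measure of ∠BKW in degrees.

∠BKW = 142°

1. ∠BYK = 35°  [K on ray YW]
2. ∠BKY = 38°  [△BYK]
3. ∠BKW = 142°  [linear pair at K on YW]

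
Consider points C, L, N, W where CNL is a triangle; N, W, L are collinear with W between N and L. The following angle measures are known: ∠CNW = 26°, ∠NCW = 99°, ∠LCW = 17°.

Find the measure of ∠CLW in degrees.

∠CLW = 38°

1. ∠CWN = 55°  [△CNW]
2. ∠CWL = 125°  [linear pair at W on NL]
3. ∠CLW = 38°  [△CWL]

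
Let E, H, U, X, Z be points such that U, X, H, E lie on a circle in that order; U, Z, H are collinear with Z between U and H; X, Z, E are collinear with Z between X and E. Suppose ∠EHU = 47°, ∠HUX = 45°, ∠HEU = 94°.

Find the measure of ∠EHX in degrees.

1. ∠EUH = 39°  [△UHE]
2. ∠HEX = 45°  [same arc XH]
3. ∠EXH = 39°  [same arc HE]
4. ∠EHX = 96°  [△XHE]

∠EHX = 96°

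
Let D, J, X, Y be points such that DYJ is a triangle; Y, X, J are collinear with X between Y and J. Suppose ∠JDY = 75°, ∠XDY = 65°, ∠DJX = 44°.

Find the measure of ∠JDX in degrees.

∠JDX = 10°

1. ∠DJY = 44°  [X on ray JY]
2. ∠DYJ = 61°  [△DYJ]
3. ∠DYX = 61°  [X on ray YJ]
4. ∠DXY = 54°  [△DYX]
5. ∠DXJ = 126°  [linear pair at X on YJ]
6. ∠JDX = 10°  [△DXJ]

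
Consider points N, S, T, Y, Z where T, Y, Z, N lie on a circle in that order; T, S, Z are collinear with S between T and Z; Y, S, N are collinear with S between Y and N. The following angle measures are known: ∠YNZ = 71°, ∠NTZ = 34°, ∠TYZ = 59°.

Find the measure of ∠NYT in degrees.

1. ∠TNZ = 121°  [cyclic TYZN, opposite ∠Y+∠N]
2. ∠NZT = 25°  [△TZN]
3. ∠NYT = 25°  [same arc TN]

∠NYT = 25°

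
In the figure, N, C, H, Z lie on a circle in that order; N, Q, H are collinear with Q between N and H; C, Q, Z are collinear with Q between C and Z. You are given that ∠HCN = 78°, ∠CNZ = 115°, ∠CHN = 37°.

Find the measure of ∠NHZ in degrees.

1. ∠CZN = 37°  [same arc NC]
2. ∠NCZ = 28°  [△NCZ]
3. ∠NHZ = 28°  [same arc NZ]

∠NHZ = 28°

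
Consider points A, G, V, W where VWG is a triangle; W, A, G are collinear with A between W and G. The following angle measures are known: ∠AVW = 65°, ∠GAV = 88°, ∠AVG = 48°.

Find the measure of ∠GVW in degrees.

∠GVW = 113°

1. ∠AGV = 44°  [△VAG]
2. ∠VAW = 92°  [linear pair at A on WG]
3. ∠VGW = 44°  [A on ray GW]
4. ∠AWV = 23°  [△VWA]
5. ∠GWV = 23°  [A on ray WG]
6. ∠GVW = 113°  [△VWG]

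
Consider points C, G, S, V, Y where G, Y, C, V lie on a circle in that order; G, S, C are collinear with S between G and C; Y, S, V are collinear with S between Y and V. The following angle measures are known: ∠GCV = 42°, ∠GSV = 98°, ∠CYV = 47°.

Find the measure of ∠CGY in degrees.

1. ∠GYV = 42°  [same arc GV]
2. ∠CSY = 98°  [vertical angles at S]
3. ∠GSY = 82°  [linear pair at S on GC]
4. ∠CGY = 56°  [△GSY]

∠CGY = 56°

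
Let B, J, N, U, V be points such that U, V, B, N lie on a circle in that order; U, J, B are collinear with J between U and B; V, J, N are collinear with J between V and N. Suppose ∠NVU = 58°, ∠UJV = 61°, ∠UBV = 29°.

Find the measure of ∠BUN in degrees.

1. ∠BJN = 61°  [vertical angles at J]
2. ∠UNV = 29°  [same arc UV]
3. ∠NJU = 119°  [linear pair at J on UB]
4. ∠BUN = 32°  [△UJN]

∠BUN = 32°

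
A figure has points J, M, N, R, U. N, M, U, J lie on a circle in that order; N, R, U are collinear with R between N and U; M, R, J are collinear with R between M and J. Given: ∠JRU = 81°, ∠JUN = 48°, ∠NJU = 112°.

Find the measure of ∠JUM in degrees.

1. ∠JRN = 99°  [linear pair at R on NU]
2. ∠JMN = 48°  [same arc NJ]
3. ∠JNU = 20°  [△NUJ]
4. ∠MJN = 61°  [△NRJ]
5. ∠JNM = 71°  [△NMJ]
6. ∠JUM = 109°  [cyclic NMUJ, opposite ∠N+∠U]

∠JUM = 109°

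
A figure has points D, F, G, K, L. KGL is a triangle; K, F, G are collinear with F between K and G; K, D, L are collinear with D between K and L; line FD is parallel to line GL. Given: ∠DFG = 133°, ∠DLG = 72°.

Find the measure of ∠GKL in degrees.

1. ∠DFK = 47°  [linear pair at F on KG]
2. ∠GLK = 72°  [D on ray LK]
3. ∠KGL = 47°  [FD∥GL, corresponding at F]
4. ∠GKL = 61°  [△KGL]

∠GKL = 61°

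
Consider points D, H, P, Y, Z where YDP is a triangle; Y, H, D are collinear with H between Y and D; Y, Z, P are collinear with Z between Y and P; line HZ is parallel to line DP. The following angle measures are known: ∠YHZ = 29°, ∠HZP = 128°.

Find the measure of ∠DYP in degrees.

1. ∠HZY = 52°  [linear pair at Z on YP]
2. ∠HYZ = 99°  [△YHZ]
3. ∠DYP = 99°  [H on YD, Z on YP]

∠DYP = 99°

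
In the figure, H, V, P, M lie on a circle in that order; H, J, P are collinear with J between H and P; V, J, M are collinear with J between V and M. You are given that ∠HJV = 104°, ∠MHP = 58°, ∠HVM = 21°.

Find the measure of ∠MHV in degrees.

1. ∠MJP = 104°  [vertical angles at J]
2. ∠MVP = 58°  [same arc PM]
3. ∠HPM = 21°  [same arc HM]
4. ∠PMV = 55°  [△PJM]
5. ∠MPV = 67°  [△VPM]
6. ∠MHV = 113°  [cyclic HVPM, opposite ∠H+∠P]

∠MHV = 113°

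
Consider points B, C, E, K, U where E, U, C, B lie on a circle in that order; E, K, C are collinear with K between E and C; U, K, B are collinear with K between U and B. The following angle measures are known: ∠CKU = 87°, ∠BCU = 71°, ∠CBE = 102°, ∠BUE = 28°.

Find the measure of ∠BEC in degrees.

∠BEC = 50°

1. ∠BKE = 87°  [vertical angles at K]
2. ∠BEU = 109°  [cyclic EUCB, opposite ∠E+∠C]
3. ∠EBU = 43°  [△EUB]
4. ∠BEC = 50°  [△EKB]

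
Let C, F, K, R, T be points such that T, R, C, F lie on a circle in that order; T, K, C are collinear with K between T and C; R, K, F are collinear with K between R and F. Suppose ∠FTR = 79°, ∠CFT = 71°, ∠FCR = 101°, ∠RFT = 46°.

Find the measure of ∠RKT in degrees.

1. ∠FRT = 55°  [△TRF]
2. ∠CRT = 109°  [cyclic TRCF, opposite ∠R+∠F]
3. ∠RCT = 46°  [same arc TR]
4. ∠CTR = 25°  [△TRC]
5. ∠RKT = 100°  [△TKR]

∠RKT = 100°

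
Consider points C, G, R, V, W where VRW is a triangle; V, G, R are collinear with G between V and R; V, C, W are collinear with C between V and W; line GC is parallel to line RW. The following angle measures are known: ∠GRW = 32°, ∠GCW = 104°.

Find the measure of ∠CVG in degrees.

∠CVG = 72°

1. ∠VRW = 32°  [G on ray RV]
2. ∠GCV = 76°  [linear pair at C on VW]
3. ∠CGV = 32°  [GC∥RW, corresponding at G]
4. ∠CVG = 72°  [△VGC]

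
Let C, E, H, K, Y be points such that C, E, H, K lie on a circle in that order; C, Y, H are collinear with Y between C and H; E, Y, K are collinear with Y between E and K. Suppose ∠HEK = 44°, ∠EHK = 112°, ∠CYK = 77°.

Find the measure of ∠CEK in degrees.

1. ∠HCK = 44°  [same arc HK]
2. ∠ECK = 68°  [cyclic CEHK, opposite ∠C+∠H]
3. ∠CKE = 59°  [△CYK]
4. ∠CEK = 53°  [△CEK]

∠CEK = 53°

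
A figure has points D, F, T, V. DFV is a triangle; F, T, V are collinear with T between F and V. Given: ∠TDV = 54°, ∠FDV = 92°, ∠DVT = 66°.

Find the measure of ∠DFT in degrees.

1. ∠DVF = 66°  [T on ray VF]
2. ∠DFV = 22°  [△DFV]
3. ∠DFT = 22°  [T on ray FV]

∠DFT = 22°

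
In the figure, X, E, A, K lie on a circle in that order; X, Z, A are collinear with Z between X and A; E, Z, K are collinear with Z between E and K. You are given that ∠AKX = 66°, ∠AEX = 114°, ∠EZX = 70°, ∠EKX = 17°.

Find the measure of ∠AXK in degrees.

1. ∠AZK = 70°  [vertical angles at Z]
2. ∠KZX = 110°  [linear pair at Z on XA]
3. ∠AXK = 53°  [△XZK]

∠AXK = 53°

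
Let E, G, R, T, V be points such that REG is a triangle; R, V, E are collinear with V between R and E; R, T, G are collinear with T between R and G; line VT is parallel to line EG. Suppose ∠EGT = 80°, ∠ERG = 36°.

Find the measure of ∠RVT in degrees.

∠RVT = 64°

1. ∠EGR = 80°  [T on ray GR]
2. ∠GER = 64°  [△REG]
3. ∠RVT = 64°  [VT∥EG, corresponding at V]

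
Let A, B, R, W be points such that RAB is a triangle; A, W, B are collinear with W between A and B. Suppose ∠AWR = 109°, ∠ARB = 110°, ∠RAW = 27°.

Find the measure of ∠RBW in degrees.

∠RBW = 43°

1. ∠BAR = 27°  [W on ray AB]
2. ∠ABR = 43°  [△RAB]
3. ∠RBW = 43°  [W on ray BA]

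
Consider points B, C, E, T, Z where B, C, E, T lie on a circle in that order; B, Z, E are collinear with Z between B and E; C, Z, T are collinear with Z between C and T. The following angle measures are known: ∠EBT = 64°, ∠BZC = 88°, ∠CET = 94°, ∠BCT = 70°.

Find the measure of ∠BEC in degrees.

1. ∠ECT = 64°  [same arc ET]
2. ∠CZE = 92°  [linear pair at Z on BE]
3. ∠BEC = 24°  [△CZE]

∠BEC = 24°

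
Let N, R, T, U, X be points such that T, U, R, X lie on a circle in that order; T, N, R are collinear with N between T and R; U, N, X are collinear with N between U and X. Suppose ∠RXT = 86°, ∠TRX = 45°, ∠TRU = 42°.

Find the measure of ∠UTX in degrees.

∠UTX = 93°

1. ∠TUX = 45°  [same arc TX]
2. ∠TXU = 42°  [same arc TU]
3. ∠UTX = 93°  [△TUX]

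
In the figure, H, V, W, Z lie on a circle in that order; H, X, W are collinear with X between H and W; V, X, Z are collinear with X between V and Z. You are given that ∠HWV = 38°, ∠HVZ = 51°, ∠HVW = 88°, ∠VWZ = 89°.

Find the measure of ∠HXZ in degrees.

∠HXZ = 105°

1. ∠HZV = 38°  [same arc HV]
2. ∠HWZ = 51°  [same arc HZ]
3. ∠HZW = 92°  [cyclic HVWZ, opposite ∠V+∠Z]
4. ∠WHZ = 37°  [△HWZ]
5. ∠HXZ = 105°  [△HXZ]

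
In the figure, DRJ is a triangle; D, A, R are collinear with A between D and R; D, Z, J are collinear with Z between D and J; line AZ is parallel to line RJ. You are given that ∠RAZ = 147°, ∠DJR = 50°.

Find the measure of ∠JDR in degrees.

1. ∠DAZ = 33°  [linear pair at A on DR]
2. ∠AZD = 50°  [AZ∥RJ, corresponding at Z]
3. ∠ADZ = 97°  [△DAZ]
4. ∠JDR = 97°  [A on DR, Z on DJ]

∠JDR = 97°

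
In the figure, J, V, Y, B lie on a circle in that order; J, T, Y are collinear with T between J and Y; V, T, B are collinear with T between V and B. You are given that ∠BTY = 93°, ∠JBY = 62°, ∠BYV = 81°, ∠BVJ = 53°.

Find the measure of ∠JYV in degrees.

1. ∠JTV = 93°  [vertical angles at T]
2. ∠JVY = 118°  [cyclic JVYB, opposite ∠V+∠B]
3. ∠VJY = 34°  [△JTV]
4. ∠JYV = 28°  [△JVY]

∠JYV = 28°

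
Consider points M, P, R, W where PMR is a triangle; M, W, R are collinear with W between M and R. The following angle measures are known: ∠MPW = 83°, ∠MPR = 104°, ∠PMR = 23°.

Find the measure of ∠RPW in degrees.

1. ∠MRP = 53°  [△PMR]
2. ∠PMW = 23°  [W on ray MR]
3. ∠PRW = 53°  [W on ray RM]
4. ∠MWP = 74°  [△PMW]
5. ∠PWR = 106°  [linear pair at W on MR]
6. ∠RPW = 21°  [△PWR]

∠RPW = 21°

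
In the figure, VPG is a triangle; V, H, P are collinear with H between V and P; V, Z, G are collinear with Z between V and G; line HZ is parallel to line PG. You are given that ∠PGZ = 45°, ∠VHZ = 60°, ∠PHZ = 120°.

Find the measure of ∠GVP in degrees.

∠GVP = 75°

1. ∠PGV = 45°  [Z on ray GV]
2. ∠GPV = 60°  [HZ∥PG, corresponding at H]
3. ∠GVP = 75°  [△VPG]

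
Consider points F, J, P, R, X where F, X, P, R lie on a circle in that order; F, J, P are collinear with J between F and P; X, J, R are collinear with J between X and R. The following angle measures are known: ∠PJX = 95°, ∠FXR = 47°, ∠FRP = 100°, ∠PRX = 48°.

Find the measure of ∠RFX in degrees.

∠RFX = 81°

1. ∠FJR = 95°  [vertical angles at J]
2. ∠FPR = 47°  [same arc FR]
3. ∠PFR = 33°  [△FPR]
4. ∠FRX = 52°  [△FJR]
5. ∠RFX = 81°  [△FXR]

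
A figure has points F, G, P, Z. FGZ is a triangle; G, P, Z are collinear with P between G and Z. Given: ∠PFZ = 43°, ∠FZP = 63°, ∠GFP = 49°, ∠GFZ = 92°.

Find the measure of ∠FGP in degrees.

1. ∠FZG = 63°  [P on ray ZG]
2. ∠FGZ = 25°  [△FGZ]
3. ∠FGP = 25°  [P on ray GZ]

∠FGP = 25°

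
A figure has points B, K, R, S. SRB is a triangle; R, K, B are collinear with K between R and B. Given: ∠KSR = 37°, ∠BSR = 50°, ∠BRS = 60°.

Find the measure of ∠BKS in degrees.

1. ∠KRS = 60°  [K on ray RB]
2. ∠RKS = 83°  [△SRK]
3. ∠BKS = 97°  [linear pair at K on RB]

∠BKS = 97°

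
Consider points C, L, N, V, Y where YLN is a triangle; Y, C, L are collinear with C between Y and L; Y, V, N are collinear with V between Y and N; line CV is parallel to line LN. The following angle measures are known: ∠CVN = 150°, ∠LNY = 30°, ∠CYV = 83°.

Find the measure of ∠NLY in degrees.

∠NLY = 67°

1. ∠CVY = 30°  [linear pair at V on YN]
2. ∠VCY = 67°  [△YCV]
3. ∠NLY = 67°  [CV∥LN, corresponding at C]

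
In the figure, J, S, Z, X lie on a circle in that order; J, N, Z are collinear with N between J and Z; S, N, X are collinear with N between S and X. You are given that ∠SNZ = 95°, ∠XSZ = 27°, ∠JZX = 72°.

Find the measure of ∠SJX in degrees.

1. ∠JNX = 95°  [vertical angles at N]
2. ∠XJZ = 27°  [same arc ZX]
3. ∠JSX = 72°  [same arc JX]
4. ∠JXS = 58°  [△JNX]
5. ∠SJX = 50°  [△JSX]

∠SJX = 50°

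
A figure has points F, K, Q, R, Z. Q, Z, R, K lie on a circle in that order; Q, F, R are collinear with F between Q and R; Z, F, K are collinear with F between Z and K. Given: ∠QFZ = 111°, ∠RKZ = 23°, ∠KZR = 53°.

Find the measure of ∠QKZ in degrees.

1. ∠KFR = 111°  [vertical angles at F]
2. ∠KQR = 53°  [same arc RK]
3. ∠KFQ = 69°  [linear pair at F on QR]
4. ∠QKZ = 58°  [△QFK]

∠QKZ = 58°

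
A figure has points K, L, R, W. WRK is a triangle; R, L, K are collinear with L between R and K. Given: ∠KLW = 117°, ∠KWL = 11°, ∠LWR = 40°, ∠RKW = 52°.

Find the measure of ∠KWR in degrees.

1. ∠RLW = 63°  [linear pair at L on RK]
2. ∠LRW = 77°  [△WRL]
3. ∠KRW = 77°  [L on ray RK]
4. ∠KWR = 51°  [△WRK]

∠KWR = 51°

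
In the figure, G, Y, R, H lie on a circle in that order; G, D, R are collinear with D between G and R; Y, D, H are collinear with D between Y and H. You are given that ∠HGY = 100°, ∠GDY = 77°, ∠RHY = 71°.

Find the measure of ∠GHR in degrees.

1. ∠HRY = 80°  [cyclic GYRH, opposite ∠G+∠R]
2. ∠HDR = 77°  [vertical angles at D]
3. ∠HYR = 29°  [△YRH]
4. ∠GRH = 32°  [△RDH]
5. ∠HGR = 29°  [same arc RH]
6. ∠GHR = 119°  [△GRH]

∠GHR = 119°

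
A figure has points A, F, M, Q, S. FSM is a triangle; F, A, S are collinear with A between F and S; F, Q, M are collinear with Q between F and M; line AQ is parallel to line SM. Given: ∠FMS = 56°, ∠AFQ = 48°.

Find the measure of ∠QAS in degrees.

∠QAS = 104°

1. ∠AQF = 56°  [AQ∥SM, corresponding at Q]
2. ∠FAQ = 76°  [△FAQ]
3. ∠QAS = 104°  [linear pair at A on FS]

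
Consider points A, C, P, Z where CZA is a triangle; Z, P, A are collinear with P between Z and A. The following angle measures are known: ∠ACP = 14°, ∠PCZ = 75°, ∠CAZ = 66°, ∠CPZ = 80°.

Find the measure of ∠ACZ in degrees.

1. ∠CZP = 25°  [△CZP]
2. ∠AZC = 25°  [P on ray ZA]
3. ∠ACZ = 89°  [△CZA]

∠ACZ = 89°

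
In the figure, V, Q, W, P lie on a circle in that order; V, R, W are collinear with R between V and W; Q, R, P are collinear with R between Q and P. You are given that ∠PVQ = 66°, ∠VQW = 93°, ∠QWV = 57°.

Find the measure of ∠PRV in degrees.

1. ∠PWQ = 114°  [cyclic VQWP, opposite ∠V+∠W]
2. ∠QVW = 30°  [△VQW]
3. ∠QPV = 57°  [same arc VQ]
4. ∠QPW = 30°  [same arc QW]
5. ∠PQW = 36°  [△QWP]
6. ∠PVW = 36°  [same arc WP]
7. ∠PRV = 87°  [△VRP]

∠PRV = 87°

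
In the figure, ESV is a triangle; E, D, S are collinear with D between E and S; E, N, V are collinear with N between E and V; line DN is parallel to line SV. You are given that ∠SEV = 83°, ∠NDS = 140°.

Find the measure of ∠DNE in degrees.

∠DNE = 57°

1. ∠DEN = 83°  [D on ES, N on EV]
2. ∠EDN = 40°  [linear pair at D on ES]
3. ∠DNE = 57°  [△EDN]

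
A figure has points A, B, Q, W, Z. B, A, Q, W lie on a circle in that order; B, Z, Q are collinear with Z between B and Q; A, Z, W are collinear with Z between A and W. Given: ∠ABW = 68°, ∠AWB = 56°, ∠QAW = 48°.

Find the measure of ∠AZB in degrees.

1. ∠AQB = 56°  [same arc BA]
2. ∠AZQ = 76°  [△AZQ]
3. ∠AZB = 104°  [linear pair at Z on BQ]

∠AZB = 104°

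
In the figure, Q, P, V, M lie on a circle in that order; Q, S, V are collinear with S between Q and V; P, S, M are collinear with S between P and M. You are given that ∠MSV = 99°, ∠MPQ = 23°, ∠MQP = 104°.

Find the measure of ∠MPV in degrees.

1. ∠MVQ = 23°  [same arc QM]
2. ∠MVP = 76°  [cyclic QPVM, opposite ∠Q+∠V]
3. ∠PMV = 58°  [△VSM]
4. ∠MPV = 46°  [△PVM]

∠MPV = 46°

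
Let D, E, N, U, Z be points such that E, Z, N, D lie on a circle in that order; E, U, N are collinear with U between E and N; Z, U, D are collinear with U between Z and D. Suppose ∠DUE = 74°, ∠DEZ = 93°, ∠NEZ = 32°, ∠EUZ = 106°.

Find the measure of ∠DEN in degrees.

∠DEN = 61°

1. ∠DNZ = 87°  [cyclic EZND, opposite ∠E+∠N]
2. ∠NDZ = 32°  [same arc ZN]
3. ∠DZN = 61°  [△ZND]
4. ∠DEN = 61°  [same arc ND]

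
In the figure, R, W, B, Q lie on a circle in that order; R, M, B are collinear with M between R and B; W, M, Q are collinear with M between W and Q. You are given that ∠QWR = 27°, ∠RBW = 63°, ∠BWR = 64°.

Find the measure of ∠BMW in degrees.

1. ∠QBR = 27°  [same arc RQ]
2. ∠RQW = 63°  [same arc RW]
3. ∠BQR = 116°  [cyclic RWBQ, opposite ∠W+∠Q]
4. ∠BRQ = 37°  [△RBQ]
5. ∠QMR = 80°  [△RMQ]
6. ∠BMW = 80°  [vertical angles at M]

∠BMW = 80°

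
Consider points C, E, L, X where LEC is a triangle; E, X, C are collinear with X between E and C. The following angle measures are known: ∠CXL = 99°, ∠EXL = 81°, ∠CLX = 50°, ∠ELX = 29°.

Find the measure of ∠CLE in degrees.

∠CLE = 79°

1. ∠LCX = 31°  [△LXC]
2. ∠LEX = 70°  [△LEX]
3. ∠ECL = 31°  [X on ray CE]
4. ∠CEL = 70°  [X on ray EC]
5. ∠CLE = 79°  [△LEC]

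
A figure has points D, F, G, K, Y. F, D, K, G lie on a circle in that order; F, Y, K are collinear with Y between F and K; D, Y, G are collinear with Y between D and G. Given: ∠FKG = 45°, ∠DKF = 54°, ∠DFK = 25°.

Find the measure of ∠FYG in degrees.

∠FYG = 70°

1. ∠DGK = 25°  [same arc DK]
2. ∠GYK = 110°  [△KYG]
3. ∠FYG = 70°  [linear pair at Y on FK]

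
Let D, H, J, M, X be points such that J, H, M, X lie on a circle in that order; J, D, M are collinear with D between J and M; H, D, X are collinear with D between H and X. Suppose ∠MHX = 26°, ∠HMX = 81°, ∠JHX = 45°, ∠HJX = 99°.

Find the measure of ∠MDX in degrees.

1. ∠HXM = 73°  [△HMX]
2. ∠JMX = 45°  [same arc JX]
3. ∠MDX = 62°  [△MDX]

∠MDX = 62°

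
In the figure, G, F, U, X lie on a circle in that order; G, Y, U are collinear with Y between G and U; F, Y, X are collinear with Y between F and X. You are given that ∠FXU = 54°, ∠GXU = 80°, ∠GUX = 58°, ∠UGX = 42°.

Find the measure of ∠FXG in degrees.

1. ∠FGU = 54°  [same arc FU]
2. ∠GFU = 100°  [cyclic GFUX, opposite ∠F+∠X]
3. ∠FUG = 26°  [△GFU]
4. ∠FXG = 26°  [same arc GF]

∠FXG = 26°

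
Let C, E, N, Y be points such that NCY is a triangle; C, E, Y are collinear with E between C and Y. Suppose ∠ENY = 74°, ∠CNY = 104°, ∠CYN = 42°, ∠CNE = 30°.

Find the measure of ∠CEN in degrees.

1. ∠NCY = 34°  [△NCY]
2. ∠ECN = 34°  [E on ray CY]
3. ∠CEN = 116°  [△NCE]

∠CEN = 116°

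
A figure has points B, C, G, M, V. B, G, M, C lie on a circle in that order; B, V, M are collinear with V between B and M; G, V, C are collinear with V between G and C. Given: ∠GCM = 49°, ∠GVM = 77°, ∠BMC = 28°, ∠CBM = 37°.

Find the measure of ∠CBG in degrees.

1. ∠BVC = 77°  [vertical angles at V]
2. ∠BGC = 28°  [same arc BC]
3. ∠BCG = 66°  [△BVC]
4. ∠CBG = 86°  [△BGC]

∠CBG = 86°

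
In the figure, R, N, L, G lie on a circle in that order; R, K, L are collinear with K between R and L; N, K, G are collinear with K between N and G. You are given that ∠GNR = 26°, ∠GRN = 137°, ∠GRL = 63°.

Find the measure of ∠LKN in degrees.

∠LKN = 100°

1. ∠NGR = 17°  [△RNG]
2. ∠GNL = 63°  [same arc LG]
3. ∠NLR = 17°  [same arc RN]
4. ∠LKN = 100°  [△NKL]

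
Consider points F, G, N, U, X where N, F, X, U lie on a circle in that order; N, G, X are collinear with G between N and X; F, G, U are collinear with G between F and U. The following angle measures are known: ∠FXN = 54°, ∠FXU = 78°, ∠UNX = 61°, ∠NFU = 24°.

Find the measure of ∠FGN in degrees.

∠FGN = 115°

1. ∠UFX = 61°  [same arc XU]
2. ∠FGX = 65°  [△FGX]
3. ∠FGN = 115°  [linear pair at G on NX]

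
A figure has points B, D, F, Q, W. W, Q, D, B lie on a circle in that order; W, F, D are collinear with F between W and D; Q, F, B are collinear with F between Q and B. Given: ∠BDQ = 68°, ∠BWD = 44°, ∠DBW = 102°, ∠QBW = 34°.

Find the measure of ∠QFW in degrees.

1. ∠BWQ = 112°  [cyclic WQDB, opposite ∠W+∠D]
2. ∠DQW = 78°  [cyclic WQDB, opposite ∠Q+∠B]
3. ∠QDW = 34°  [same arc WQ]
4. ∠BQW = 34°  [△WQB]
5. ∠DWQ = 68°  [△WQD]
6. ∠QFW = 78°  [△WFQ]

∠QFW = 78°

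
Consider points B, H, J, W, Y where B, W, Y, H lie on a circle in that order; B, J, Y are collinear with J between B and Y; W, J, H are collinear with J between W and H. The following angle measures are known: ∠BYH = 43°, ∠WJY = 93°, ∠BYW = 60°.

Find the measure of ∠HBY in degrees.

∠HBY = 27°

1. ∠BJH = 93°  [vertical angles at J]
2. ∠BHW = 60°  [same arc BW]
3. ∠HBY = 27°  [△BJH]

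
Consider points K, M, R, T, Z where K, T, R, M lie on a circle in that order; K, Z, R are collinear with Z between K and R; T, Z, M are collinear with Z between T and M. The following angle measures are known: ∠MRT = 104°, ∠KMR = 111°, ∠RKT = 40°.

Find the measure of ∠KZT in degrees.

∠KZT = 107°

1. ∠KTR = 69°  [cyclic KTRM, opposite ∠T+∠M]
2. ∠RMT = 40°  [same arc TR]
3. ∠KRT = 71°  [△KTR]
4. ∠MTR = 36°  [△TRM]
5. ∠RZT = 73°  [△TZR]
6. ∠KZT = 107°  [linear pair at Z on KR]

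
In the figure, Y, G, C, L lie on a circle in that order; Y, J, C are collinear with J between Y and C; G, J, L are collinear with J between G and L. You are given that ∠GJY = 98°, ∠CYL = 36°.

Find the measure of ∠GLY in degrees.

∠GLY = 62°

1. ∠CJL = 98°  [vertical angles at J]
2. ∠LJY = 82°  [linear pair at J on YC]
3. ∠GLY = 62°  [△YJL]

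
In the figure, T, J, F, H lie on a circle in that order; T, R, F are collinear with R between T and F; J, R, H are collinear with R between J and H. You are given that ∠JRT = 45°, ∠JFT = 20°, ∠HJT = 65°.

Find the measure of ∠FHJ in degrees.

1. ∠FRH = 45°  [vertical angles at R]
2. ∠HFT = 65°  [same arc TH]
3. ∠FHJ = 70°  [△FRH]

∠FHJ = 70°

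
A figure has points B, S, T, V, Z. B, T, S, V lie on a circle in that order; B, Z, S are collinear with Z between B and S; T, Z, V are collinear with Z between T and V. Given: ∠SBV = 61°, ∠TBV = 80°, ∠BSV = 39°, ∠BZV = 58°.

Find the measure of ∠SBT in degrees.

1. ∠STV = 61°  [same arc SV]
2. ∠TSV = 100°  [cyclic BTSV, opposite ∠B+∠S]
3. ∠SVT = 19°  [△TSV]
4. ∠SBT = 19°  [same arc TS]

∠SBT = 19°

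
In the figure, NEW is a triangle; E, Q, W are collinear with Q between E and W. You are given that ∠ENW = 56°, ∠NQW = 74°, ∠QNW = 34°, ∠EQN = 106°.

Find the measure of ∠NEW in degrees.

∠NEW = 52°

1. ∠NWQ = 72°  [△NQW]
2. ∠EWN = 72°  [Q on ray WE]
3. ∠NEW = 52°  [△NEW]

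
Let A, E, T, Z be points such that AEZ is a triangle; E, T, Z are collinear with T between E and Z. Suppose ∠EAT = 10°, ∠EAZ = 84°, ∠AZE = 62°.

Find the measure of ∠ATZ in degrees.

1. ∠AEZ = 34°  [△AEZ]
2. ∠AET = 34°  [T on ray EZ]
3. ∠ATE = 136°  [△AET]
4. ∠ATZ = 44°  [linear pair at T on EZ]

∠ATZ = 44°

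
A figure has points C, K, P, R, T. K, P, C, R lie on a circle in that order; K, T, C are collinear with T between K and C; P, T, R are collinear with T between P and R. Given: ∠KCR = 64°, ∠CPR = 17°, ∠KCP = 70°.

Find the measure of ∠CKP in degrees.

1. ∠KPR = 64°  [same arc KR]
2. ∠CTP = 93°  [△PTC]
3. ∠KTP = 87°  [linear pair at T on KC]
4. ∠CKP = 29°  [△KTP]

∠CKP = 29°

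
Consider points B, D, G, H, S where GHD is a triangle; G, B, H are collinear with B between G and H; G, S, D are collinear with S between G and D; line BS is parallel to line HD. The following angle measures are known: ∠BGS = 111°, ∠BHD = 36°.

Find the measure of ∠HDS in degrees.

1. ∠DGH = 111°  [B on GH, S on GD]
2. ∠DHG = 36°  [B on ray HG]
3. ∠GDH = 33°  [△GHD]
4. ∠HDS = 33°  [S on ray DG]

∠HDS = 33°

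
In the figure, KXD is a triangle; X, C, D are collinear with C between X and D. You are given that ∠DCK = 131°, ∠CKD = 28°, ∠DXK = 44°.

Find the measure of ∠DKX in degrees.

∠DKX = 115°

1. ∠CDK = 21°  [△KCD]
2. ∠KDX = 21°  [C on ray DX]
3. ∠DKX = 115°  [△KXD]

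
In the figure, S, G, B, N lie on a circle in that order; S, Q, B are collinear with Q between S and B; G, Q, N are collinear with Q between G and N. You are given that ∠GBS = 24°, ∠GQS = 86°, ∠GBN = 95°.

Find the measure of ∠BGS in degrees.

1. ∠GNS = 24°  [same arc SG]
2. ∠GSN = 85°  [cyclic SGBN, opposite ∠S+∠B]
3. ∠NGS = 71°  [△SGN]
4. ∠BSG = 23°  [△SQG]
5. ∠BGS = 133°  [△SGB]

∠BGS = 133°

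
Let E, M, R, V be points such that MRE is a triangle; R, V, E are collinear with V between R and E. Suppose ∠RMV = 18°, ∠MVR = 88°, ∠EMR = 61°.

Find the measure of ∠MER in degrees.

1. ∠MRV = 74°  [△MRV]
2. ∠ERM = 74°  [V on ray RE]
3. ∠MER = 45°  [△MRE]

∠MER = 45°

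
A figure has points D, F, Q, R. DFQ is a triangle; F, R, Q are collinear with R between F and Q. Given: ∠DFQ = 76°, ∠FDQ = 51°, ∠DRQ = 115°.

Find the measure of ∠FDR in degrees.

1. ∠DFR = 76°  [R on ray FQ]
2. ∠DRF = 65°  [linear pair at R on FQ]
3. ∠FDR = 39°  [△DFR]

∠FDR = 39°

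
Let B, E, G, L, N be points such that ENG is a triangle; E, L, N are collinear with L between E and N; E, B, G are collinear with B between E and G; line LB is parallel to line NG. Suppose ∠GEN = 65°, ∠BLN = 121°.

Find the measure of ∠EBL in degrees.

∠EBL = 56°

1. ∠BEL = 65°  [L on EN, B on EG]
2. ∠BLE = 59°  [linear pair at L on EN]
3. ∠EBL = 56°  [△ELB]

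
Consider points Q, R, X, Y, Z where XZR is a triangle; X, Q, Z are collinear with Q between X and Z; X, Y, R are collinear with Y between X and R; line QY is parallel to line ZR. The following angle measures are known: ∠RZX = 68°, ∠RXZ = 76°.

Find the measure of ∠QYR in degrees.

1. ∠XRZ = 36°  [△XZR]
2. ∠QYX = 36°  [QY∥ZR, corresponding at Y]
3. ∠QYR = 144°  [linear pair at Y on XR]

∠QYR = 144°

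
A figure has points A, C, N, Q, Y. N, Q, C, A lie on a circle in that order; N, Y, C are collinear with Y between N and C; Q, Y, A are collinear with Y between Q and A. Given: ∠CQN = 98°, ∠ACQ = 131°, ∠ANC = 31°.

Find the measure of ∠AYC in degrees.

1. ∠CAN = 82°  [cyclic NQCA, opposite ∠Q+∠A]
2. ∠AQC = 31°  [same arc CA]
3. ∠ACN = 67°  [△NCA]
4. ∠CAQ = 18°  [△QCA]
5. ∠AYC = 95°  [△CYA]

∠AYC = 95°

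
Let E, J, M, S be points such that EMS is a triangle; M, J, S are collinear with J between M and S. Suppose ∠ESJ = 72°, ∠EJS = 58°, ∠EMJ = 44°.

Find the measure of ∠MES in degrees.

1. ∠ESM = 72°  [J on ray SM]
2. ∠EMS = 44°  [J on ray MS]
3. ∠MES = 64°  [△EMS]

∠MES = 64°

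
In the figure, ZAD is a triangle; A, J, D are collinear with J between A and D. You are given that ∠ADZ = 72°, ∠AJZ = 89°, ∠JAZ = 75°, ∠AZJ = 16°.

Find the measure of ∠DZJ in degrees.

∠DZJ = 17°

1. ∠JDZ = 72°  [J on ray DA]
2. ∠DJZ = 91°  [linear pair at J on AD]
3. ∠DZJ = 17°  [△ZJD]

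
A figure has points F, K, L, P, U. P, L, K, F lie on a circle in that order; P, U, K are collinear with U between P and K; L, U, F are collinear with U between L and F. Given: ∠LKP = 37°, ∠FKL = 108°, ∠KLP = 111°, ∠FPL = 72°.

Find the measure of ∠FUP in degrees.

1. ∠LFP = 37°  [same arc PL]
2. ∠KPL = 32°  [△PLK]
3. ∠FLP = 71°  [△PLF]
4. ∠KFL = 32°  [same arc LK]
5. ∠FKP = 71°  [same arc PF]
6. ∠FUK = 77°  [△KUF]
7. ∠FUP = 103°  [linear pair at U on PK]

∠FUP = 103°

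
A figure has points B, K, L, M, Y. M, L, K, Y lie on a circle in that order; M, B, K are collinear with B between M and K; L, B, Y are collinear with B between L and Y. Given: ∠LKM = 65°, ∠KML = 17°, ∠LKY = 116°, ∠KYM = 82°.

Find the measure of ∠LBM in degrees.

∠LBM = 112°

1. ∠LYM = 65°  [same arc ML]
2. ∠LMY = 64°  [cyclic MLKY, opposite ∠M+∠K]
3. ∠MLY = 51°  [△MLY]
4. ∠LBM = 112°  [△MBL]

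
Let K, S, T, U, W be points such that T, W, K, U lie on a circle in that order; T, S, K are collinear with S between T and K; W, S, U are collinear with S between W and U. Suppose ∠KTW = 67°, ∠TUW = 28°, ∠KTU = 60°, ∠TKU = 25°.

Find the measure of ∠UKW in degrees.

1. ∠KUW = 67°  [same arc WK]
2. ∠KWU = 60°  [same arc KU]
3. ∠UKW = 53°  [△WKU]

∠UKW = 53°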